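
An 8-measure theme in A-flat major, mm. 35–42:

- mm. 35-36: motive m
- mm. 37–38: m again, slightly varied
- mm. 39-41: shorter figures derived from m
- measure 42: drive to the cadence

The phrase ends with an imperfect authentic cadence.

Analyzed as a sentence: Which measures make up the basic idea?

The presentation of a sentence is the basic idea (mm. 35–36) plus its repetition (bars 37–38); the basic idea is therefore mm. 35–36.

measures 35–36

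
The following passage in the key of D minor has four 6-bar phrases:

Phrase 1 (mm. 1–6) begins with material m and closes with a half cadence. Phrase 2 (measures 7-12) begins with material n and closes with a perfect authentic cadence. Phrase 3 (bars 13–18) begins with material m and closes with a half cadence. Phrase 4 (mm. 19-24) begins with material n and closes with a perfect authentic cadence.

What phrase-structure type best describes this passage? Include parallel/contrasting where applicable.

repeated period

The cadence pattern HC–PAC–HC–PAC is weak–strong twice, and phrases 3–4 restate phrases 1–2: a period heard twice, not a double period (which would end weakly at phrase 2).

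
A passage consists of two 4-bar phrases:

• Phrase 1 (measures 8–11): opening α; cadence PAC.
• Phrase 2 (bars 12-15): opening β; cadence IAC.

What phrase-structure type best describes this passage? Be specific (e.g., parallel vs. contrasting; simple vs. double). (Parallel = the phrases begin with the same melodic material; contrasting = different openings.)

The second phrase closes with an imperfect authentic cadence, which is not stronger than the first phrase's perfect authentic cadence; without a weak→strong cadential pair there is no antecedent–consequent relationship, so this is a phrase group rather than a period.

phrase group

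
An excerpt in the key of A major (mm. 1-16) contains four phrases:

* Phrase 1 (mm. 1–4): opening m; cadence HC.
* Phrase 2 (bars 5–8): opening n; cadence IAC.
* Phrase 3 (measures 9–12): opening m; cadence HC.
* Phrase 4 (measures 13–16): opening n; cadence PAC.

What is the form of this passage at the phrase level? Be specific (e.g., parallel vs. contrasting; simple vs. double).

Four phrases in two halves: the first half (mm. 1-8) ends with an imperfect authentic cadence, the second (bars 9-16) with a perfect authentic cadence — a large antecedent–consequent pair, i.e. a double period.
Phrase 3 begins with the same material as phrase 1, making it parallel.

parallel double period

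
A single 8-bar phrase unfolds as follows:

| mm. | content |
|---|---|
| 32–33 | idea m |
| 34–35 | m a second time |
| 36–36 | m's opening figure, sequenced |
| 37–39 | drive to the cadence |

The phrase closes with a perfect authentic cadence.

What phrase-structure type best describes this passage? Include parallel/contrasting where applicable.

sentence

Basic idea (measures 32-33) + its repetition (bars 34–35) form the presentation; fragmentation and cadence (mm. 36–39) form the continuation — the 8-bar whole is a sentence.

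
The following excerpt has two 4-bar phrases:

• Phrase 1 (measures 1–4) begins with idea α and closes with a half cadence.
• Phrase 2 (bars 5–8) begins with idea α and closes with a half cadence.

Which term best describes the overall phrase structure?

repeated phrase

Both phrases have the same opening (α) and the same cadence (half cadence): the second is a restatement, not a consequent, so this is a repeated phrase rather than a period.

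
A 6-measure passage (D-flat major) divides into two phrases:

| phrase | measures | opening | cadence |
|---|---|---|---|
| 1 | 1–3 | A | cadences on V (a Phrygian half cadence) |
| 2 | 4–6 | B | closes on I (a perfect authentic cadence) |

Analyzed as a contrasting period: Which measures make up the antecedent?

The antecedent is the phrase ending with the weaker cadence (Phrygian half cadence, phrase 1) and the consequent the one ending more conclusively (perfect authentic cadence, phrase 2); the antecedent is measures 1–3.

measures 1–3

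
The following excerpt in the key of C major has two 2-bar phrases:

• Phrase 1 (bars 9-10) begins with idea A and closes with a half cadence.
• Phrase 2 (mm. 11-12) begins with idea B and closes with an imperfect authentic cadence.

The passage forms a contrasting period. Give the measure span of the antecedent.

measures 9–10

The phrase ending with the weaker cadence (half cadence) is the antecedent; the one ending more conclusively (imperfect authentic cadence) is the consequent. The antecedent is measures 9–10.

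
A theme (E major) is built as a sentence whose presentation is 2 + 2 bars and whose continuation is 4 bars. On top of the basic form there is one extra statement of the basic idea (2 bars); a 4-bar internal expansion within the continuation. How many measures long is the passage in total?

Basic sentence: 2 + 2 + 4 = 8 bars.
8 (basic form) + 2 (extra statement) + 4 (internal expansion) = 14.

14 measures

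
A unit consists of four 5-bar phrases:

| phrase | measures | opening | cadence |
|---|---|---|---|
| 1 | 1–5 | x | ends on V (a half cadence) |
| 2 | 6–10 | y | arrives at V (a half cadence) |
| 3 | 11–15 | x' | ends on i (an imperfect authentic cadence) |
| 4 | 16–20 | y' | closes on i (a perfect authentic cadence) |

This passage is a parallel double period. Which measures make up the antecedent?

In a double period the four phrases pair into a large antecedent (phrases 1–2, ending half cadence) and a large consequent (phrases 3–4, ending perfect authentic cadence). The antecedent spans measures 1-10.

measures 1–10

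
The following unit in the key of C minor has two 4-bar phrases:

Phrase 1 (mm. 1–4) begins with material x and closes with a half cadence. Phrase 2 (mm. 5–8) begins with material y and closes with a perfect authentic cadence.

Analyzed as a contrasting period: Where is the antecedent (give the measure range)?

The antecedent is the phrase ending with the weaker cadence (half cadence, phrase 1) and the consequent the one ending more conclusively (perfect authentic cadence, phrase 2); the antecedent is bars 1–4.

measures 1–4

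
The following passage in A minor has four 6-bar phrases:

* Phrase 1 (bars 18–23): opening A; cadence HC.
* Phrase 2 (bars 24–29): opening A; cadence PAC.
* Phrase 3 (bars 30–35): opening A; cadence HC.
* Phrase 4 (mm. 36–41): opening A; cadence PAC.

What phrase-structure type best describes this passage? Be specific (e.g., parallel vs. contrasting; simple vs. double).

repeated period

The cadence pattern HC–PAC–HC–PAC is weak–strong twice, and phrases 3–4 restate phrases 1–2: a period heard twice, not a double period (which would end weakly at phrase 2).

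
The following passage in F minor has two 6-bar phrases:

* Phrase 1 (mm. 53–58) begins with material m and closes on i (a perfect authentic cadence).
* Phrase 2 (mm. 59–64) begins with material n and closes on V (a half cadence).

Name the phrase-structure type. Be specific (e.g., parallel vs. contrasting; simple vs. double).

The second phrase closes with a half cadence, which is not stronger than the first phrase's perfect authentic cadence; without a weak→strong cadential pair there is no antecedent–consequent relationship, so this is a phrase group rather than a period.

phrase group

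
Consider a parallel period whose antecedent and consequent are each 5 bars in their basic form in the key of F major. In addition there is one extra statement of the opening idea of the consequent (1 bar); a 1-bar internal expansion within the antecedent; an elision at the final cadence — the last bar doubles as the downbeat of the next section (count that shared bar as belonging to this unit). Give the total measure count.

Basic parallel period: 5 + 5 = 10 bars.
10 (basic form) + 1 (extra statement) + 1 (internal expansion) = 12.
The elision shares a bar with the next section but does not change this unit's count.

12 measures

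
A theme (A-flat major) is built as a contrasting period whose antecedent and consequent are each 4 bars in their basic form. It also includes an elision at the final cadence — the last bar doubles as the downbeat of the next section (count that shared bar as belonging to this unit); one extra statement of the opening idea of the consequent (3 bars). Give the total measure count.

Basic contrasting period: 4 + 4 = 8 bars.
8 (basic form) + 3 (extra statement) = 11.
The elision shares a bar with the next section but does not change this unit's count.

11 measures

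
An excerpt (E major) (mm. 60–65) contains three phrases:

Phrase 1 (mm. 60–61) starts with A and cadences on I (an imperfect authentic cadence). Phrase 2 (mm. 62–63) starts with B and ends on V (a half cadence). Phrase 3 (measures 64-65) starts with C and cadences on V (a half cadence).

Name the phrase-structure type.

The final phrase closes with a half cadence, which is not stronger than the preceding half cadence; the 3 phrases lack an overall antecedent–consequent design and so form a phrase group.

phrase group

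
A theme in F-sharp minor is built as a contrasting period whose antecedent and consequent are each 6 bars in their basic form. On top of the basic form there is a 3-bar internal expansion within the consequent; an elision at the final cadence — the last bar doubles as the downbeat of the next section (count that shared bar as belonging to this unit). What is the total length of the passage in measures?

Basic contrasting period: 6 + 6 = 12 bars.
12 (basic form) + 3 (internal expansion) = 15.
The elision shares a bar with the next section but does not change this unit's count.

15 measures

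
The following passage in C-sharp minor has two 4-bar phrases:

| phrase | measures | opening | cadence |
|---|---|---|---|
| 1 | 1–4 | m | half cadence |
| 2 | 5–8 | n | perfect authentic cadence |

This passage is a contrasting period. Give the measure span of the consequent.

The antecedent is the phrase ending with the weaker cadence (half cadence, phrase 1) and the consequent the one ending more conclusively (perfect authentic cadence, phrase 2); the consequent is mm. 5–8.

measures 5–8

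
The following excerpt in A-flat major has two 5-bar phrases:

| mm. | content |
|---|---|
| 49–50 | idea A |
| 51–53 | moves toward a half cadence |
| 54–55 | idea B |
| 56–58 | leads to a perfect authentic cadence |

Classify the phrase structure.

contrasting period

Phrase 1 ends with a half cadence (weaker) and phrase 2 with a perfect authentic cadence (stronger): antecedent + consequent = a period.
The two phrases open with different material (A / B), so the period is contrasting.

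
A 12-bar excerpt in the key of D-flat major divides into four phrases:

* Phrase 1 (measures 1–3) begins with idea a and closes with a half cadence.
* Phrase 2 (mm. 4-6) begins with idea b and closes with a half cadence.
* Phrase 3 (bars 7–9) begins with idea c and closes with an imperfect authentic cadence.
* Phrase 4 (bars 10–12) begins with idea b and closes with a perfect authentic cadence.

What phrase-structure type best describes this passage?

Four phrases in two halves: the first half (measures 1-6) ends with a half cadence, the second (bars 7-12) with a perfect authentic cadence — a large antecedent–consequent pair, i.e. a double period.
Phrase 3 begins with different material from phrase 1, making it contrasting.

contrasting double period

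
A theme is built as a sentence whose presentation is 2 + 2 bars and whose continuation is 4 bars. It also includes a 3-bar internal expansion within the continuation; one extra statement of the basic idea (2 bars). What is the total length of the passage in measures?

Basic sentence: 2 + 2 + 4 = 8 bars.
8 (basic form) + 3 (internal expansion) + 2 (extra statement) = 13.

13 measures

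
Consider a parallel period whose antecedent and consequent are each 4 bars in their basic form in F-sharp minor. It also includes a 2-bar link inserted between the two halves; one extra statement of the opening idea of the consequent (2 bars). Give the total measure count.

Basic parallel period: 4 + 4 = 8 bars.
8 (basic form) + 2 (link) + 2 (extra statement) = 12.

12 measures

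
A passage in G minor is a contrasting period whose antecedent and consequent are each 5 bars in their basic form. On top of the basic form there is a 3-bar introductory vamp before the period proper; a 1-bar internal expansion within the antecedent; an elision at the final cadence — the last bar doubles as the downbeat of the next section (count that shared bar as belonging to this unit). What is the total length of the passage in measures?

14 measures

Basic contrasting period: 5 + 5 = 10 bars.
10 (basic form) + 3 (introduction) + 1 (internal expansion) = 14.
The elision shares a bar with the next section but does not change this unit's count.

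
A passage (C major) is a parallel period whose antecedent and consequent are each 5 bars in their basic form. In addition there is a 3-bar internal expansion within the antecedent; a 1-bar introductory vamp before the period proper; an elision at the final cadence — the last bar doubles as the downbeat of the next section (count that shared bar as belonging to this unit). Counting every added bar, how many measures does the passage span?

14 measures

Basic parallel period: 5 + 5 = 10 bars.
10 (basic form) + 3 (internal expansion) + 1 (introduction) = 14.
The elision shares a bar with the next section but does not change this unit's count.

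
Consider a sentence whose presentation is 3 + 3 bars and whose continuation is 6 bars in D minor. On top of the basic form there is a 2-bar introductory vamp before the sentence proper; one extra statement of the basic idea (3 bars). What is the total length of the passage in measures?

Basic sentence: 3 + 3 + 6 = 12 bars.
12 (basic form) + 2 (introduction) + 3 (extra statement) = 17.

17 measures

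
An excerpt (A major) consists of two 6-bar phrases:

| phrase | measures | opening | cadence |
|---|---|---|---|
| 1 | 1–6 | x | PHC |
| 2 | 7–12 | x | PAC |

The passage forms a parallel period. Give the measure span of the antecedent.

measures 1–6

The antecedent is the phrase ending with the weaker cadence (Phrygian half cadence, phrase 1) and the consequent the one ending more conclusively (perfect authentic cadence, phrase 2); the antecedent is measures 1–6.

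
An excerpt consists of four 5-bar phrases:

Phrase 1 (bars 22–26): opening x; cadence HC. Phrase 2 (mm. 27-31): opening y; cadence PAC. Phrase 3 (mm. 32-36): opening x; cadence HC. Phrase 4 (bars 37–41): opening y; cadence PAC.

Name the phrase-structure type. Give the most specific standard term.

repeated period

The cadence pattern HC–PAC–HC–PAC is weak–strong twice, and phrases 3–4 restate phrases 1–2: a period heard twice, not a double period (which would end weakly at phrase 2).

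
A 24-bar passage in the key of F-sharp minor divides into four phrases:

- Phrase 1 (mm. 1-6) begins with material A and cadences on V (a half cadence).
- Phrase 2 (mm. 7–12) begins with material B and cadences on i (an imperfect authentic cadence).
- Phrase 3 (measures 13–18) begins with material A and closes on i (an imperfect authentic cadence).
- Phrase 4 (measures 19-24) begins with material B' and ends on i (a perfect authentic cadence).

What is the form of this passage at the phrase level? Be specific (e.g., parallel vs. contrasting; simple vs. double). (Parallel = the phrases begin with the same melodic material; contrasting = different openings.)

Four phrases in two halves: the first half (mm. 1–12) ends with an imperfect authentic cadence, the second (measures 13–24) with a perfect authentic cadence — a large antecedent–consequent pair, i.e. a double period.
Phrase 3 begins with the same material as phrase 1, making it parallel.

parallel double period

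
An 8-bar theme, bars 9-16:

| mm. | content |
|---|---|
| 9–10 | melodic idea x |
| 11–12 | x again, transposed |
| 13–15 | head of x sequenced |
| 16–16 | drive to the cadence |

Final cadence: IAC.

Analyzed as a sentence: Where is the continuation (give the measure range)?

measures 13–16

After the presentation (bars 9–12), the continuation covers the fragmentation through the cadence: measures 13–16.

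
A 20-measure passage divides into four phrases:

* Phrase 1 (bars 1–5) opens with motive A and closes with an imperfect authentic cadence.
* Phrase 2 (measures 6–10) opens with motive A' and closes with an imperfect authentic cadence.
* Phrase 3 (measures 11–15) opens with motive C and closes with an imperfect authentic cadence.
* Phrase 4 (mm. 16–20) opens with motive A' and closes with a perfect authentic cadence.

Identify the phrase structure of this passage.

Four phrases in two halves: the first half (mm. 1–10) ends with an imperfect authentic cadence, the second (measures 11-20) with a perfect authentic cadence — a large antecedent–consequent pair, i.e. a double period.
Phrase 3 begins with different material from phrase 1, making it contrasting.

contrasting double period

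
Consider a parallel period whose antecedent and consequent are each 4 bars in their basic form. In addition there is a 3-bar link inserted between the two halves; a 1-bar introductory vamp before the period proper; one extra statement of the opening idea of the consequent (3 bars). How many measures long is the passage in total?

15 measures

Basic parallel period: 4 + 4 = 8 bars.
8 (basic form) + 3 (link) + 1 (introduction) + 3 (extra statement) = 15.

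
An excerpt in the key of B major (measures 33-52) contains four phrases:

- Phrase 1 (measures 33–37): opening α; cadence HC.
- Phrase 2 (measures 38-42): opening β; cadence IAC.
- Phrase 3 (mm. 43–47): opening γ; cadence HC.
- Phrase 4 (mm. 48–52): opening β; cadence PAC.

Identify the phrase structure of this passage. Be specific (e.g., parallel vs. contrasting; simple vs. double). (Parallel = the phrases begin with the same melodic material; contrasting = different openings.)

Four phrases in two halves: the first half (measures 33–42) ends with an imperfect authentic cadence, the second (mm. 43–52) with a perfect authentic cadence — a large antecedent–consequent pair, i.e. a double period.
Phrase 3 begins with different material from phrase 1, making it contrasting.

contrasting double period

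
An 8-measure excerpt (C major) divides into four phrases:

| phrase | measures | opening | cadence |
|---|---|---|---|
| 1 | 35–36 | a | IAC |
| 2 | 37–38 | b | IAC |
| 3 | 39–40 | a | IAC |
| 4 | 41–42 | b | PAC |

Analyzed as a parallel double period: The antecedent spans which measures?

measures 35–38

In a double period the four phrases pair into a large antecedent (phrases 1–2, ending imperfect authentic cadence) and a large consequent (phrases 3–4, ending perfect authentic cadence). The antecedent spans mm. 35–38.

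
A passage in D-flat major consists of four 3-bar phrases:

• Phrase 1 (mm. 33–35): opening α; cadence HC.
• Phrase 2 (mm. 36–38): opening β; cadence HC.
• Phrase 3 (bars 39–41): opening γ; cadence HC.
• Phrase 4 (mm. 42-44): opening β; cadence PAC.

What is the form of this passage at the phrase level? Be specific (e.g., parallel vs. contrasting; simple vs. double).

Four phrases in two halves: the first half (mm. 33–38) ends with a half cadence, the second (mm. 39-44) with a perfect authentic cadence — a large antecedent–consequent pair, i.e. a double period.
Phrase 3 begins with different material from phrase 1, making it contrasting.

contrasting double period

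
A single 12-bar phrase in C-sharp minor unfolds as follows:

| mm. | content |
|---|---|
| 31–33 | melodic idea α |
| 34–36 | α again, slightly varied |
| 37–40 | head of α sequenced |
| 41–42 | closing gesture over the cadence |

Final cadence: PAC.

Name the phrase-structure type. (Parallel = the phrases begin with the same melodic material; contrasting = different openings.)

sentence

Basic idea (mm. 31–33) + its repetition (mm. 34–36) form the presentation; fragmentation and cadence (mm. 37-42) form the continuation — the 12-bar whole is a sentence.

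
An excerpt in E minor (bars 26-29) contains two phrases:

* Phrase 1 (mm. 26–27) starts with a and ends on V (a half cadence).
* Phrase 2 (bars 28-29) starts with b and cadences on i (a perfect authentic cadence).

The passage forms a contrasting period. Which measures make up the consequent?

The phrase ending with the weaker cadence (half cadence) is the antecedent; the one ending more conclusively (perfect authentic cadence) is the consequent. The consequent is measures 28–29.

measures 28–29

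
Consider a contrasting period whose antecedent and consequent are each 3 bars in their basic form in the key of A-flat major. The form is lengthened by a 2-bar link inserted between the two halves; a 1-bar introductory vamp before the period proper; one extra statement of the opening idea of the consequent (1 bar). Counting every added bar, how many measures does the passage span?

10 measures

Basic contrasting period: 3 + 3 = 6 bars.
6 (basic form) + 2 (link) + 1 (introduction) + 1 (extra statement) = 10.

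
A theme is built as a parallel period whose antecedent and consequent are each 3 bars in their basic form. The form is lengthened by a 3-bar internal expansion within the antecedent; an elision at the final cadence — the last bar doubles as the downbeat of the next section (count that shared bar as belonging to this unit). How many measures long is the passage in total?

9 measures

Basic parallel period: 3 + 3 = 6 bars.
6 (basic form) + 3 (internal expansion) = 9.
The elision shares a bar with the next section but does not change this unit's count.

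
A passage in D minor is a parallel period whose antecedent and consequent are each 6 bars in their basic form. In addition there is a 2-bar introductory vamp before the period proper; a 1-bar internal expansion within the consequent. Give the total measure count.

15 measures

Basic parallel period: 6 + 6 = 12 bars.
12 (basic form) + 2 (introduction) + 1 (internal expansion) = 15.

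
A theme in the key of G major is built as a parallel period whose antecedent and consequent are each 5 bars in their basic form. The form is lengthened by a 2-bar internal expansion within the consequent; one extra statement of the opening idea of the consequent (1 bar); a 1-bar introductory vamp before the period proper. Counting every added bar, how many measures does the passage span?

Basic parallel period: 5 + 5 = 10 bars.
10 (basic form) + 2 (internal expansion) + 1 (extra statement) + 1 (introduction) = 14.

14 measures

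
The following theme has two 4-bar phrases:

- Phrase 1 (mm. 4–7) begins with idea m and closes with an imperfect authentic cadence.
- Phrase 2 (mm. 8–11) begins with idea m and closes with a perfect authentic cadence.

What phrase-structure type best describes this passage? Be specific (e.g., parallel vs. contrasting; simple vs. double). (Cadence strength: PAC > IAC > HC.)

parallel period

Phrase 1 ends with an imperfect authentic cadence (weaker) and phrase 2 with a perfect authentic cadence (stronger): antecedent + consequent = a period.
The two phrases open with the same material (m / m), so the period is parallel.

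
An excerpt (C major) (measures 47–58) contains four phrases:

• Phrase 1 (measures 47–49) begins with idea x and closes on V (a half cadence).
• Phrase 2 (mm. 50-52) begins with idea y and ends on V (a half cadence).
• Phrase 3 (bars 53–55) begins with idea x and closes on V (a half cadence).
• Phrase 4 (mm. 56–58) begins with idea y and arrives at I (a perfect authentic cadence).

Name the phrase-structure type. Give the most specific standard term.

Four phrases in two halves: the first half (mm. 47–52) ends with a half cadence, the second (mm. 53–58) with a perfect authentic cadence — a large antecedent–consequent pair, i.e. a double period.
Phrase 3 begins with the same material as phrase 1, making it parallel.

parallel double period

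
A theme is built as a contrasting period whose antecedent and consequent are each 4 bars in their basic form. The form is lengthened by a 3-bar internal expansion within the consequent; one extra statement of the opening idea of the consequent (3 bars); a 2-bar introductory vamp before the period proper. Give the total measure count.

Basic contrasting period: 4 + 4 = 8 bars.
8 (basic form) + 3 (internal expansion) + 3 (extra statement) + 2 (introduction) = 16.

16 measures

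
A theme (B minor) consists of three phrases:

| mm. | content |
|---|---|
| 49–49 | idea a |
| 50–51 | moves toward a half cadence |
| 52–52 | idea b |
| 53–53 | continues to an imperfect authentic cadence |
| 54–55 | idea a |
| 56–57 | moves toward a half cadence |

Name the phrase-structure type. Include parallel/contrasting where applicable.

The final phrase closes with a half cadence, which is not stronger than the preceding imperfect authentic cadence; the 3 phrases lack an overall antecedent–consequent design and so form a phrase group.

phrase group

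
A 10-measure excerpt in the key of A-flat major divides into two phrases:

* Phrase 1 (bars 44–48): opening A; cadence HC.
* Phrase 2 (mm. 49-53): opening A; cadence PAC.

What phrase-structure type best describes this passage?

Phrase 1 ends with a half cadence (weaker) and phrase 2 with a perfect authentic cadence (stronger): antecedent + consequent = a period.
The two phrases open with the same material (A / A), so the period is parallel.

parallel period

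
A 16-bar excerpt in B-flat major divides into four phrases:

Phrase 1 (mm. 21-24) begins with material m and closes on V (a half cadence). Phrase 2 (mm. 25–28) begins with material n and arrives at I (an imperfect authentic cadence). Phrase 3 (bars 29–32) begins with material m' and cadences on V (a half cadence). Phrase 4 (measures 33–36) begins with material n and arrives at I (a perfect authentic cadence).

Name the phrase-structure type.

parallel double period

Four phrases in two halves: the first half (measures 21–28) ends with an imperfect authentic cadence, the second (mm. 29–36) with a perfect authentic cadence — a large antecedent–consequent pair, i.e. a double period.
Phrase 3 begins with the same material as phrase 1, making it parallel.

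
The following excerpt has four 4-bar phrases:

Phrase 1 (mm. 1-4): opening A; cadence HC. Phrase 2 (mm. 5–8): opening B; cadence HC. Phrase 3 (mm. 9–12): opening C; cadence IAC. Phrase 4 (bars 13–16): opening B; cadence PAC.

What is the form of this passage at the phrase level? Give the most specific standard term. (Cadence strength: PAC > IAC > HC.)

Four phrases in two halves: the first half (bars 1–8) ends with a half cadence, the second (bars 9-16) with a perfect authentic cadence — a large antecedent–consequent pair, i.e. a double period.
Phrase 3 begins with different material from phrase 1, making it contrasting.

contrasting double period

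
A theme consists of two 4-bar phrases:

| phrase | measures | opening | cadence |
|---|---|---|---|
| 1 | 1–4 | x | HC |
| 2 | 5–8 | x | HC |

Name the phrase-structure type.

repeated phrase

Both phrases have the same opening (x) and the same cadence (half cadence): the second is a restatement, not a consequent, so this is a repeated phrase rather than a period.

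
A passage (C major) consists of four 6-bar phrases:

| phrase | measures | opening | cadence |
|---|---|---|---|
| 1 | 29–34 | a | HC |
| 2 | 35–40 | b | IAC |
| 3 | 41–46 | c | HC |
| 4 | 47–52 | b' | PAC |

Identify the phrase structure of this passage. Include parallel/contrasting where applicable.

contrasting double period

Four phrases in two halves: the first half (mm. 29–40) ends with an imperfect authentic cadence, the second (bars 41–52) with a perfect authentic cadence — a large antecedent–consequent pair, i.e. a double period.
Phrase 3 begins with different material from phrase 1, making it contrasting.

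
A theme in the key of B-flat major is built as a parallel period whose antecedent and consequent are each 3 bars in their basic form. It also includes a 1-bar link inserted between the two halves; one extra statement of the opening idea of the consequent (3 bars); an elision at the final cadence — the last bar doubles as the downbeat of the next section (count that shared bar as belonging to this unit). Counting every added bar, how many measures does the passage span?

Basic parallel period: 3 + 3 = 6 bars.
6 (basic form) + 1 (link) + 3 (extra statement) = 10.
The elision shares a bar with the next section but does not change this unit's count.

10 measures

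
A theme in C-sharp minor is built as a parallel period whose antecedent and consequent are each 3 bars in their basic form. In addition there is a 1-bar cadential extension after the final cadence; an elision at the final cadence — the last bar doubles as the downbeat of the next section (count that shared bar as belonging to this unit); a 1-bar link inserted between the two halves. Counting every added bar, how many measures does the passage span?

8 measures

Basic parallel period: 3 + 3 = 6 bars.
6 (basic form) + 1 (cadential extension) + 1 (link) = 8.
The elision shares a bar with the next section but does not change this unit's count.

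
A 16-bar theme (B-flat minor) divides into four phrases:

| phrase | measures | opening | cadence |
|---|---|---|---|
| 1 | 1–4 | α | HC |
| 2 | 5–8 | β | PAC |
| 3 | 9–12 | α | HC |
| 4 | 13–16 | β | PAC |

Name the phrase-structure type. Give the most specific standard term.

repeated period

The cadence pattern HC–PAC–HC–PAC is weak–strong twice, and phrases 3–4 restate phrases 1–2: a period heard twice, not a double period (which would end weakly at phrase 2).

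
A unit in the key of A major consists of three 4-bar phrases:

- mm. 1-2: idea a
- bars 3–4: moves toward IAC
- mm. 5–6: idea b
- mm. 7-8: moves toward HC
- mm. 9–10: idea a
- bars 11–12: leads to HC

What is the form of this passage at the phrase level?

The final phrase closes with a half cadence, which is not stronger than the preceding half cadence; the 3 phrases lack an overall antecedent–consequent design and so form a phrase group.

phrase group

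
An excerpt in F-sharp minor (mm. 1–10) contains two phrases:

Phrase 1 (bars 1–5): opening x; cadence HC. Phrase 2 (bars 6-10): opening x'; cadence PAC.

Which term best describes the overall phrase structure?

Phrase 1 ends with a half cadence (weaker) and phrase 2 with a perfect authentic cadence (stronger): antecedent + consequent = a period.
The two phrases open with the same material (x / x'), so the period is parallel.

parallel period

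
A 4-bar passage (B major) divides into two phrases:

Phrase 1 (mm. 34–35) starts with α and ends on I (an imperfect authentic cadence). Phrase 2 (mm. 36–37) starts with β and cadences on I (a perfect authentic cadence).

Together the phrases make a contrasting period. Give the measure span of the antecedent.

measures 34–35

The phrase ending with the weaker cadence (imperfect authentic cadence) is the antecedent; the one ending more conclusively (perfect authentic cadence) is the consequent. The antecedent is measures 34–35.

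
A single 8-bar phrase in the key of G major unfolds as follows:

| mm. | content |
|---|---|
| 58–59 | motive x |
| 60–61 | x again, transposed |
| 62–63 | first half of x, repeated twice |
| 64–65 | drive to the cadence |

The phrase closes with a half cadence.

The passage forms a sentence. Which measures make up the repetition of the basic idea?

measures 60–61

The presentation of a sentence is the basic idea (measures 58-59) plus its repetition (mm. 60–61); the repetition of the basic idea is therefore bars 60–61.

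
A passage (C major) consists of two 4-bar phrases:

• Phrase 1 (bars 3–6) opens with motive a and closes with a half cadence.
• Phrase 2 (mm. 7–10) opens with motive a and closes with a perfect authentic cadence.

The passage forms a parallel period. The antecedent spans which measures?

The antecedent is the phrase ending with the weaker cadence (half cadence, phrase 1) and the consequent the one ending more conclusively (perfect authentic cadence, phrase 2); the antecedent is measures 3-6.

measures 3–6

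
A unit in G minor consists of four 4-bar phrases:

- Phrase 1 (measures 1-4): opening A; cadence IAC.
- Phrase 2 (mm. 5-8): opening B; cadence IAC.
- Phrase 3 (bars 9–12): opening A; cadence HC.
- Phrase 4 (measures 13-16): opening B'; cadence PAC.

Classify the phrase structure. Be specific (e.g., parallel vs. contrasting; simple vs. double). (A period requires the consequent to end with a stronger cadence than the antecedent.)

parallel double period

Four phrases in two halves: the first half (mm. 1–8) ends with an imperfect authentic cadence, the second (mm. 9–16) with a perfect authentic cadence — a large antecedent–consequent pair, i.e. a double period.
Phrase 3 begins with the same material as phrase 1, making it parallel.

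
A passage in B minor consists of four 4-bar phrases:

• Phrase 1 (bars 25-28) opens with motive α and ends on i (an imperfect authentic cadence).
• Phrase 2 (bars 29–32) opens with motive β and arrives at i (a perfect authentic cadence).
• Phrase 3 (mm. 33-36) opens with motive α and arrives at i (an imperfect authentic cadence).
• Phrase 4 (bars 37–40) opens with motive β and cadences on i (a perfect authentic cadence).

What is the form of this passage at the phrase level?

repeated period

The cadence pattern IAC–PAC–IAC–PAC is weak–strong twice, and phrases 3–4 restate phrases 1–2: a period heard twice, not a double period (which would end weakly at phrase 2).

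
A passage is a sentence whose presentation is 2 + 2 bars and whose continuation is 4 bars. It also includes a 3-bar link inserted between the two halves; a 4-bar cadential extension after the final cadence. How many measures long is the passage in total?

15 measures

Basic sentence: 2 + 2 + 4 = 8 bars.
8 (basic form) + 3 (link) + 4 (cadential extension) = 15.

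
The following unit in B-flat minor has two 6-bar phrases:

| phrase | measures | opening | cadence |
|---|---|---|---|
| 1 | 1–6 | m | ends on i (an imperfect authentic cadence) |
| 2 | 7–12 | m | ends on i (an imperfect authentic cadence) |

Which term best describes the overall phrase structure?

Both phrases have the same opening (m) and the same cadence (imperfect authentic cadence): the second is a restatement, not a consequent, so this is a repeated phrase rather than a period.

repeated phrase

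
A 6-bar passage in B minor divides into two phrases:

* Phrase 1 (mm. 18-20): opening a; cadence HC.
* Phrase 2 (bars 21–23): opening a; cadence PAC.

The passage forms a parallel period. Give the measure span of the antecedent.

measures 18–20

The phrase ending with the weaker cadence (half cadence) is the antecedent; the one ending more conclusively (perfect authentic cadence) is the consequent. The antecedent is measures 18–20.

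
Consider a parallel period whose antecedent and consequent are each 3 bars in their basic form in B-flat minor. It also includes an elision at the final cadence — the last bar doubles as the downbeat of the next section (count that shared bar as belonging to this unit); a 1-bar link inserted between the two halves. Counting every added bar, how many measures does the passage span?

Basic parallel period: 3 + 3 = 6 bars.
6 (basic form) + 1 (link) = 7.
The elision shares a bar with the next section but does not change this unit's count.

7 measures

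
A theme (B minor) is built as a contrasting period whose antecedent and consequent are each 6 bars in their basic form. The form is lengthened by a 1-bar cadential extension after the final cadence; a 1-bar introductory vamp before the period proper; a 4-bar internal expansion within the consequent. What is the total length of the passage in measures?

Basic contrasting period: 6 + 6 = 12 bars.
12 (basic form) + 1 (cadential extension) + 1 (introduction) + 4 (internal expansion) = 18.

18 measures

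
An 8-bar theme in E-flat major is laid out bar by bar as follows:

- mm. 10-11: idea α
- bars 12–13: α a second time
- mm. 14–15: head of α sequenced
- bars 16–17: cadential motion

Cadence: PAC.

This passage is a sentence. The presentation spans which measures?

The presentation of a sentence is the basic idea (measures 10–11) plus its repetition (mm. 12–13); the presentation is therefore mm. 10-13.

measures 10–13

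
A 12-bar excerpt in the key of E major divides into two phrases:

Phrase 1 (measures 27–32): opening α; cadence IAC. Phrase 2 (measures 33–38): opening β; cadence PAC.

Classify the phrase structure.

Phrase 1 ends with an imperfect authentic cadence (weaker) and phrase 2 with a perfect authentic cadence (stronger): antecedent + consequent = a period.
The two phrases open with different material (α / β), so the period is contrasting.

contrasting period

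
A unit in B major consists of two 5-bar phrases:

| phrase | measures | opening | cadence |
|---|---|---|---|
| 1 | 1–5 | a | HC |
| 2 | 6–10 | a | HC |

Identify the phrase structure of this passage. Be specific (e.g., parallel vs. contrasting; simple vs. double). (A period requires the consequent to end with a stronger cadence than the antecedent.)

repeated phrase

Both phrases have the same opening (a) and the same cadence (half cadence): the second is a restatement, not a consequent, so this is a repeated phrase rather than a period.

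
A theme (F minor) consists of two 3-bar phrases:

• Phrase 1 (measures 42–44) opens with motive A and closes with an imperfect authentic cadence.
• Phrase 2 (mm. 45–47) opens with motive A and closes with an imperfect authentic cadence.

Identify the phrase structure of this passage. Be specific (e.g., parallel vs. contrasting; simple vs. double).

Both phrases have the same opening (A) and the same cadence (imperfect authentic cadence): the second is a restatement, not a consequent, so this is a repeated phrase rather than a period.

repeated phrase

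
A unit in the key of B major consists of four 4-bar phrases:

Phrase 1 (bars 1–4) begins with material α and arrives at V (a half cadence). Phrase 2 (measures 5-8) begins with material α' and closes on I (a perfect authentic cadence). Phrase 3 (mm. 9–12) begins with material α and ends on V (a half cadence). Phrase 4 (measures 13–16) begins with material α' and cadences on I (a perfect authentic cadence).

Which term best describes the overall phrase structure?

The cadence pattern HC–PAC–HC–PAC is weak–strong twice, and phrases 3–4 restate phrases 1–2: a period heard twice, not a double period (which would end weakly at phrase 2).

repeated period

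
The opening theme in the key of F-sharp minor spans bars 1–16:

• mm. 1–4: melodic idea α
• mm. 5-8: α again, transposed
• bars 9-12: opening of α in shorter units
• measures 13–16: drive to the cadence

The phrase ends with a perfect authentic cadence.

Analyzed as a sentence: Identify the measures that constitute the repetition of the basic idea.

The presentation of a sentence is the basic idea (mm. 1–4) plus its repetition (measures 5–8); the repetition of the basic idea is therefore bars 5-8.

measures 5–8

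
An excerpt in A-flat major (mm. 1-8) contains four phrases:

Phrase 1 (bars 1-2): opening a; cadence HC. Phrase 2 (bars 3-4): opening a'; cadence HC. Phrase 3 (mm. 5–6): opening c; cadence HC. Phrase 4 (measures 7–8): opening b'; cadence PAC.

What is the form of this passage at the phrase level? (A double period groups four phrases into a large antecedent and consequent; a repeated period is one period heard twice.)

Four phrases in two halves: the first half (bars 1-4) ends with a half cadence, the second (measures 5–8) with a perfect authentic cadence — a large antecedent–consequent pair, i.e. a double period.
Phrase 3 begins with different material from phrase 1, making it contrasting.

contrasting double period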